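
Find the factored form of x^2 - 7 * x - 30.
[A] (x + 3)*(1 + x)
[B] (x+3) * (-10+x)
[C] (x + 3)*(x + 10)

We need to factor x^2 - 7 * x - 30.
The factored form is (x+3) * (-10+x).
B) (x+3) * (-10+x)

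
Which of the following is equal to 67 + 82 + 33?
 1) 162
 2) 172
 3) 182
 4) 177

First: 67 + 82 = 149
Then: 149 + 33 = 182
3) 182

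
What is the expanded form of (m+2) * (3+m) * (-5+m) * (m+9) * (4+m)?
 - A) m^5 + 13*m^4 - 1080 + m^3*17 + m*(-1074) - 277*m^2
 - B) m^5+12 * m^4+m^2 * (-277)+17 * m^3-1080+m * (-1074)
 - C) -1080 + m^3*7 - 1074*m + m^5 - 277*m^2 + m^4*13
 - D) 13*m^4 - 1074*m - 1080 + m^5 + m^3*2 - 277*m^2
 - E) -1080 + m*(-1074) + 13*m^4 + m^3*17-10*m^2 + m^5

Expanding (m+2) * (3+m) * (-5+m) * (m+9) * (4+m):
= m^5 + 13*m^4 - 1080 + m^3*17 + m*(-1074) - 277*m^2
A) m^5 + 13*m^4 - 1080 + m^3*17 + m*(-1074) - 277*m^2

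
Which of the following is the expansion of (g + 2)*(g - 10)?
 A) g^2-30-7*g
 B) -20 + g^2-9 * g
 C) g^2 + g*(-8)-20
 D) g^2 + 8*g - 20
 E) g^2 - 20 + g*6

Expanding (g + 2)*(g - 10):
= g^2 + g*(-8)-20
C) g^2 + g*(-8)-20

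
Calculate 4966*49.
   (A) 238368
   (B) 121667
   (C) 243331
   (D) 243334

4966 * 49 = 243334
D) 243334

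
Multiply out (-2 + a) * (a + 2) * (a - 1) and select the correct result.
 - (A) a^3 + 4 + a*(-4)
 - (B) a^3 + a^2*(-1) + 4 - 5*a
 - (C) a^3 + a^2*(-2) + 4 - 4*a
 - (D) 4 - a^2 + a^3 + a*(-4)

Expanding (-2 + a) * (a + 2) * (a - 1):
= 4 - a^2 + a^3 + a*(-4)
D) 4 - a^2 + a^3 + a*(-4)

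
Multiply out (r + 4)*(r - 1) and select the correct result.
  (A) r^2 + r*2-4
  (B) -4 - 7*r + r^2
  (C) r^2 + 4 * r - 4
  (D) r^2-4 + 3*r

Expanding (r + 4)*(r - 1):
= r^2-4 + 3*r
D) r^2-4 + 3*r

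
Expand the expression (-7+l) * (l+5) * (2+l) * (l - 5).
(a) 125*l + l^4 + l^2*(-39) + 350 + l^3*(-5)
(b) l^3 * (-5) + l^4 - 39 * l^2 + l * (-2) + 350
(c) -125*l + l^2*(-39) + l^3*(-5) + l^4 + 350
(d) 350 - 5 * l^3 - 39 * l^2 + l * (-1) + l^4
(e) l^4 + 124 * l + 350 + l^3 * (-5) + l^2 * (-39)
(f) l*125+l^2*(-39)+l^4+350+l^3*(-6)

Expanding (-7+l) * (l+5) * (2+l) * (l - 5):
= 125*l + l^4 + l^2*(-39) + 350 + l^3*(-5)
a) 125*l + l^4 + l^2*(-39) + 350 + l^3*(-5)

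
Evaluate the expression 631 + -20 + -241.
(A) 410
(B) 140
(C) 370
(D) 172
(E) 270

First: 631 + -20 = 611
Then: 611 + -241 = 370
C) 370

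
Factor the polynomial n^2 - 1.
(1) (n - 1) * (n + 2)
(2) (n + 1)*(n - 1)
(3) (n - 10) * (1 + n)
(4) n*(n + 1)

We need to factor n^2 - 1.
The factored form is (n + 1)*(n - 1).
2) (n + 1)*(n - 1)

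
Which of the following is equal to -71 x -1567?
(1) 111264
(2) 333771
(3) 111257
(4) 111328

-71 * -1567 = 111257
3) 111257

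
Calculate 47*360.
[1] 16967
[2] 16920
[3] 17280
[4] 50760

47 * 360 = 16920
2) 16920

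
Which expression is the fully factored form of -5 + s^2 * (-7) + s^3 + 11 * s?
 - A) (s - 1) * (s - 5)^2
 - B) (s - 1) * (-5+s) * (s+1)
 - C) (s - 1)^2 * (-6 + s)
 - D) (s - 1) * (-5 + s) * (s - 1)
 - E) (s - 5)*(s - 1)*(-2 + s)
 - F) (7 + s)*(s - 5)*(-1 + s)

We need to factor -5 + s^2 * (-7) + s^3 + 11 * s.
The factored form is (s - 1) * (-5 + s) * (s - 1).
D) (s - 1) * (-5 + s) * (s - 1)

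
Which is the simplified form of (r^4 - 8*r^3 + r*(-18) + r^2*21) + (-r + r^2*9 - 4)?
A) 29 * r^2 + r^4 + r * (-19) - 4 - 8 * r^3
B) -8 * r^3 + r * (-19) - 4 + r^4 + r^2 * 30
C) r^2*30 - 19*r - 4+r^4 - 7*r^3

Adding the polynomials and combining like terms:
(r^4 - 8*r^3 + r*(-18) + r^2*21) + (-r + r^2*9 - 4)
= -8 * r^3 + r * (-19) - 4 + r^4 + r^2 * 30
B) -8 * r^3 + r * (-19) - 4 + r^4 + r^2 * 30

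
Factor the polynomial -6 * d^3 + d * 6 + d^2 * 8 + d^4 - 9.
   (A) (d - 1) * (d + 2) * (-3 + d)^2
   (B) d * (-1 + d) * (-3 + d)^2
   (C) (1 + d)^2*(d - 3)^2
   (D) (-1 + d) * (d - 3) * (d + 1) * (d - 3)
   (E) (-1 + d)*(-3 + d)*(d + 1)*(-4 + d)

We need to factor -6 * d^3 + d * 6 + d^2 * 8 + d^4 - 9.
The factored form is (-1 + d) * (d - 3) * (d + 1) * (d - 3).
D) (-1 + d) * (d - 3) * (d + 1) * (d - 3)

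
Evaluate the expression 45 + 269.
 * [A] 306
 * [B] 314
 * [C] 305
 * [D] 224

45 + 269 = 314
B) 314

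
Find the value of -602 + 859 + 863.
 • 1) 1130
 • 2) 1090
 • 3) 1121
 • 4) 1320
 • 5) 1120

First: -602 + 859 = 257
Then: 257 + 863 = 1120
5) 1120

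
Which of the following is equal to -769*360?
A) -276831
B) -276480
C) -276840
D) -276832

-769 * 360 = -276840
C) -276840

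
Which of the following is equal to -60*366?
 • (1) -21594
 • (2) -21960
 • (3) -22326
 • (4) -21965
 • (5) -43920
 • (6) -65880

-60 * 366 = -21960
2) -21960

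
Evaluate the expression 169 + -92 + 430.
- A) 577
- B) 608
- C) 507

First: 169 + -92 = 77
Then: 77 + 430 = 507
C) 507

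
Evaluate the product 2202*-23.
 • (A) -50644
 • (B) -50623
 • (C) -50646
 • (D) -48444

2202 * -23 = -50646
C) -50646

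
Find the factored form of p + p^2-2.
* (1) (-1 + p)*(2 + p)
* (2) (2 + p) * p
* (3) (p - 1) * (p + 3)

We need to factor p + p^2-2.
The factored form is (-1 + p)*(2 + p).
1) (-1 + p)*(2 + p)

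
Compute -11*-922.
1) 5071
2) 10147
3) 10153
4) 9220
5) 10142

-11 * -922 = 10142
5) 10142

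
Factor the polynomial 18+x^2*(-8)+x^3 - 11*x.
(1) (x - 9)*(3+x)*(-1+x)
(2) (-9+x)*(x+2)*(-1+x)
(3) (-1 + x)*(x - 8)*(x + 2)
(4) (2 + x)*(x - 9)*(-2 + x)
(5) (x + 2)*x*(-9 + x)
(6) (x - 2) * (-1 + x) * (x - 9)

We need to factor 18+x^2*(-8)+x^3 - 11*x.
The factored form is (-9+x)*(x+2)*(-1+x).
2) (-9+x)*(x+2)*(-1+x)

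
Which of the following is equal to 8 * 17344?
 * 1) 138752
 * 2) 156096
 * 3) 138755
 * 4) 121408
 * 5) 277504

8 * 17344 = 138752
1) 138752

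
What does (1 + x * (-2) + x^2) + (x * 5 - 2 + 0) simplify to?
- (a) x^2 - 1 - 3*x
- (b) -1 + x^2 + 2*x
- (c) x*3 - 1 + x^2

Adding the polynomials and combining like terms:
(1 + x*(-2) + x^2) + (x*5 - 2 + 0)
= x*3 - 1 + x^2
c) x*3 - 1 + x^2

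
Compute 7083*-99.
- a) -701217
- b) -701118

7083 * -99 = -701217
a) -701217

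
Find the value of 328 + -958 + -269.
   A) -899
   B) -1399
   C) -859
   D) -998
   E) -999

First: 328 + -958 = -630
Then: -630 + -269 = -899
A) -899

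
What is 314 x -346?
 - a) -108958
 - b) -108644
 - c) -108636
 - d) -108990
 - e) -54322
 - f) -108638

314 * -346 = -108644
b) -108644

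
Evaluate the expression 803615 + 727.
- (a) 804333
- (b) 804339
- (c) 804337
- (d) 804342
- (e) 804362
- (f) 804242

803615 + 727 = 804342
d) 804342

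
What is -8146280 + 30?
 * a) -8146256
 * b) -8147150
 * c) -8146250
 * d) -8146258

-8146280 + 30 = -8146250
c) -8146250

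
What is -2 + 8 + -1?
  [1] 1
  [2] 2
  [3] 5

First: -2 + 8 = 6
Then: 6 + -1 = 5
3) 5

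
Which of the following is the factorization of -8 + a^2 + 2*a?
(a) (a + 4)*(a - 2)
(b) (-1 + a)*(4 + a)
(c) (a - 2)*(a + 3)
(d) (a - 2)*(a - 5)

We need to factor -8 + a^2 + 2*a.
The factored form is (a + 4)*(a - 2).
a) (a + 4)*(a - 2)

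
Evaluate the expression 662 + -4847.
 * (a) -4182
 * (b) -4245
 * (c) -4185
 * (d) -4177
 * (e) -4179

662 + -4847 = -4185
c) -4185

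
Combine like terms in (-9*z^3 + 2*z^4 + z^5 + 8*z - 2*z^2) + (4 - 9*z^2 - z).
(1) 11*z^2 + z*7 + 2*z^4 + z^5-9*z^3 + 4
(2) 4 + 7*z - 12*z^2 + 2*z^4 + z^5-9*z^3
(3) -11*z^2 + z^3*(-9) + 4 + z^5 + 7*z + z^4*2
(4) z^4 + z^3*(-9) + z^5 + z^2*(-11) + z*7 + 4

Adding the polynomials and combining like terms:
(-9*z^3 + 2*z^4 + z^5 + 8*z - 2*z^2) + (4 - 9*z^2 - z)
= -11*z^2 + z^3*(-9) + 4 + z^5 + 7*z + z^4*2
3) -11*z^2 + z^3*(-9) + 4 + z^5 + 7*z + z^4*2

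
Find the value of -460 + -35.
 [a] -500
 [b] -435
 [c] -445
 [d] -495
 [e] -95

-460 + -35 = -495
d) -495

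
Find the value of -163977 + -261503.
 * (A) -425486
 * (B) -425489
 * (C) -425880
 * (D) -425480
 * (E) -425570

-163977 + -261503 = -425480
D) -425480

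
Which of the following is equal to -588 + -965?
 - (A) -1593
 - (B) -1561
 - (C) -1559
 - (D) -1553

-588 + -965 = -1553
D) -1553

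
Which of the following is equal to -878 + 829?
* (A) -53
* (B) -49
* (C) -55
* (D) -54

-878 + 829 = -49
B) -49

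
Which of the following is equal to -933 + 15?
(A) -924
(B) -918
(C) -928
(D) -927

-933 + 15 = -918
B) -918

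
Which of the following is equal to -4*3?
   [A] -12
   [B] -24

-4 * 3 = -12
A) -12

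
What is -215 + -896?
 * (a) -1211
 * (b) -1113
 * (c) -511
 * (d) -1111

-215 + -896 = -1111
d) -1111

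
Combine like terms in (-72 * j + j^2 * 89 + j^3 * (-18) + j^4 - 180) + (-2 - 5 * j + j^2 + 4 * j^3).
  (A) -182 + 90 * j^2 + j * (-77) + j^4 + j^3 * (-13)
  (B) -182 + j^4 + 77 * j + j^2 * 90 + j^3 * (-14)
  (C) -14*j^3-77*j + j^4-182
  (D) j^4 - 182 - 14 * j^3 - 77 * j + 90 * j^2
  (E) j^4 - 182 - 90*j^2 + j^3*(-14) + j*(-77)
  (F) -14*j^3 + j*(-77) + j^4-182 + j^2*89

Adding the polynomials and combining like terms:
(-72*j + j^2*89 + j^3*(-18) + j^4 - 180) + (-2 - 5*j + j^2 + 4*j^3)
= j^4 - 182 - 14 * j^3 - 77 * j + 90 * j^2
D) j^4 - 182 - 14 * j^3 - 77 * j + 90 * j^2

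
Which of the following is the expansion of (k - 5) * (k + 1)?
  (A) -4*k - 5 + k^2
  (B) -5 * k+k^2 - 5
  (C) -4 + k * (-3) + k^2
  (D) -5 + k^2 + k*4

Expanding (k - 5) * (k + 1):
= -4*k - 5 + k^2
A) -4*k - 5 + k^2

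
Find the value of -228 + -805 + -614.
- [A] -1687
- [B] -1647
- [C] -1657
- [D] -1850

First: -228 + -805 = -1033
Then: -1033 + -614 = -1647
B) -1647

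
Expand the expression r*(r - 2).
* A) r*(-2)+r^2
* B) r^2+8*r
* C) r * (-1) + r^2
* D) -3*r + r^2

Expanding r*(r - 2):
= r*(-2)+r^2
A) r*(-2)+r^2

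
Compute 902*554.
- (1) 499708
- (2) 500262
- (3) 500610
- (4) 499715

902 * 554 = 499708
1) 499708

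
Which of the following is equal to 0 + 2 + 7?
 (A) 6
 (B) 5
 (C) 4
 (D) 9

First: 0 + 2 = 2
Then: 2 + 7 = 9
D) 9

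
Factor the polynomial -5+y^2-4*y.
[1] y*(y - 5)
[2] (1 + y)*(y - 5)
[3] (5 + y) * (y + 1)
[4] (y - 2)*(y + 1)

We need to factor -5+y^2-4*y.
The factored form is (1 + y)*(y - 5).
2) (1 + y)*(y - 5)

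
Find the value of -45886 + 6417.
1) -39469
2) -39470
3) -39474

-45886 + 6417 = -39469
1) -39469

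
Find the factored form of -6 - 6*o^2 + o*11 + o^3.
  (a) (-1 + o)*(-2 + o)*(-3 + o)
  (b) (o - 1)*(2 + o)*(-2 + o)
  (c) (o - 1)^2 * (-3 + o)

We need to factor -6 - 6*o^2 + o*11 + o^3.
The factored form is (-1 + o)*(-2 + o)*(-3 + o).
a) (-1 + o)*(-2 + o)*(-3 + o)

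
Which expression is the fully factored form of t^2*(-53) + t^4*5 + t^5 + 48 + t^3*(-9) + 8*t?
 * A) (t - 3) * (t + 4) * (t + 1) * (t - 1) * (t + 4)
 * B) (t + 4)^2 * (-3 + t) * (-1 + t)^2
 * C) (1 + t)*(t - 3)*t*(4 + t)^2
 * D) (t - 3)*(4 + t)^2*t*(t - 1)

We need to factor t^2*(-53) + t^4*5 + t^5 + 48 + t^3*(-9) + 8*t.
The factored form is (t - 3) * (t + 4) * (t + 1) * (t - 1) * (t + 4).
A) (t - 3) * (t + 4) * (t + 1) * (t - 1) * (t + 4)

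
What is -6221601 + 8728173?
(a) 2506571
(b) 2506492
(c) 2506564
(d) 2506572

-6221601 + 8728173 = 2506572
d) 2506572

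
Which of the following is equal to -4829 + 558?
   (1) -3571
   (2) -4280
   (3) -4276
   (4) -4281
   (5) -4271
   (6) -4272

-4829 + 558 = -4271
5) -4271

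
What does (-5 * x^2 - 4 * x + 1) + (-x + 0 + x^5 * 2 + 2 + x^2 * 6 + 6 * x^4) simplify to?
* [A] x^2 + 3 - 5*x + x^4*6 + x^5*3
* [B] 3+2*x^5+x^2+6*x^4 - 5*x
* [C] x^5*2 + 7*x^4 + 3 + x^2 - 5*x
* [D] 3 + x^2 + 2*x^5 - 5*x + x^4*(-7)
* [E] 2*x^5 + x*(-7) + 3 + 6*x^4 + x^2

Adding the polynomials and combining like terms:
(-5*x^2 - 4*x + 1) + (-x + 0 + x^5*2 + 2 + x^2*6 + 6*x^4)
= 3+2*x^5+x^2+6*x^4 - 5*x
B) 3+2*x^5+x^2+6*x^4 - 5*x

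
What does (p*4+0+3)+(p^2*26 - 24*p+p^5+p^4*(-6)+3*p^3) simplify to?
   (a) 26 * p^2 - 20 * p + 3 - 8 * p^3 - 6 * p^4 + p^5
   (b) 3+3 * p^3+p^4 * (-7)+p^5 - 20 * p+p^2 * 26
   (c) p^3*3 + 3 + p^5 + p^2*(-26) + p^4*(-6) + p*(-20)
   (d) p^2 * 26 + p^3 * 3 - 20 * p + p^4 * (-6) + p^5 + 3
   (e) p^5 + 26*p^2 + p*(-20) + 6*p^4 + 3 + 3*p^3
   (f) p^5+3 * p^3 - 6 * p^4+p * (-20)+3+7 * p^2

Adding the polynomials and combining like terms:
(p*4 + 0 + 3) + (p^2*26 - 24*p + p^5 + p^4*(-6) + 3*p^3)
= p^2 * 26 + p^3 * 3 - 20 * p + p^4 * (-6) + p^5 + 3
d) p^2 * 26 + p^3 * 3 - 20 * p + p^4 * (-6) + p^5 + 3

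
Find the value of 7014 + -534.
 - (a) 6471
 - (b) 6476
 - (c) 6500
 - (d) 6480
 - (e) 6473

7014 + -534 = 6480
d) 6480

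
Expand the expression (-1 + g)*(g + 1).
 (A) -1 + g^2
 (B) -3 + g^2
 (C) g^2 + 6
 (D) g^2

Expanding (-1 + g)*(g + 1):
= -1 + g^2
A) -1 + g^2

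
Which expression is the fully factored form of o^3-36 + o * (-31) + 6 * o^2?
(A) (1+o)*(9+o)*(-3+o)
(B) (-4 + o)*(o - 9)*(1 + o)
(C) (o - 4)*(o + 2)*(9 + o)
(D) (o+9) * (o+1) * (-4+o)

We need to factor o^3-36 + o * (-31) + 6 * o^2.
The factored form is (o+9) * (o+1) * (-4+o).
D) (o+9) * (o+1) * (-4+o)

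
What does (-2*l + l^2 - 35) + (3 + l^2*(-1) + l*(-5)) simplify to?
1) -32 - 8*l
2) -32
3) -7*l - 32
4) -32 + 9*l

Adding the polynomials and combining like terms:
(-2*l + l^2 - 35) + (3 + l^2*(-1) + l*(-5))
= -7*l - 32
3) -7*l - 32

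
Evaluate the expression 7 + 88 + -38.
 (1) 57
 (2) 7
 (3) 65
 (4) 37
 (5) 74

First: 7 + 88 = 95
Then: 95 + -38 = 57
1) 57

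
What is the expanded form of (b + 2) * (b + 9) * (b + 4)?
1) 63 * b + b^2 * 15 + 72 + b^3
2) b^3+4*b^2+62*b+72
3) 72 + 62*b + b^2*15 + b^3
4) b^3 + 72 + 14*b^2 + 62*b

Expanding (b + 2) * (b + 9) * (b + 4):
= 72 + 62*b + b^2*15 + b^3
3) 72 + 62*b + b^2*15 + b^3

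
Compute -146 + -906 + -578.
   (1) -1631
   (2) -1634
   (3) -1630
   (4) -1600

First: -146 + -906 = -1052
Then: -1052 + -578 = -1630
3) -1630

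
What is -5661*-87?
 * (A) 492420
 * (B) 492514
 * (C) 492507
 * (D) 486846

-5661 * -87 = 492507
C) 492507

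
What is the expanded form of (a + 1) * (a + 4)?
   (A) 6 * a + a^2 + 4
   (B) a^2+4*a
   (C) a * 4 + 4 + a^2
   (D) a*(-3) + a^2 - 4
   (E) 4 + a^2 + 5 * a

Expanding (a + 1) * (a + 4):
= 4 + a^2 + 5 * a
E) 4 + a^2 + 5 * a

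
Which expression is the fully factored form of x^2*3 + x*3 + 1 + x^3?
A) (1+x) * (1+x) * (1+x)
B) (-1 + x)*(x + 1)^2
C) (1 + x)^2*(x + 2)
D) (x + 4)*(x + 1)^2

We need to factor x^2*3 + x*3 + 1 + x^3.
The factored form is (1+x) * (1+x) * (1+x).
A) (1+x) * (1+x) * (1+x)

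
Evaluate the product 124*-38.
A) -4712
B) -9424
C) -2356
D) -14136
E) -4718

124 * -38 = -4712
A) -4712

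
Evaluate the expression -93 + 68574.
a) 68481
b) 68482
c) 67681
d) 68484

-93 + 68574 = 68481
a) 68481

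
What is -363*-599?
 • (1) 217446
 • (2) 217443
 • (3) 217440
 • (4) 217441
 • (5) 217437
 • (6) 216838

-363 * -599 = 217437
5) 217437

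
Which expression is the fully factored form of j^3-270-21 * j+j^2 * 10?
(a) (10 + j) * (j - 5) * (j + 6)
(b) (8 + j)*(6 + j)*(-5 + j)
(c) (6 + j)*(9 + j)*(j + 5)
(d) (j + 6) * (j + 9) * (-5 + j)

We need to factor j^3-270-21 * j+j^2 * 10.
The factored form is (j + 6) * (j + 9) * (-5 + j).
d) (j + 6) * (j + 9) * (-5 + j)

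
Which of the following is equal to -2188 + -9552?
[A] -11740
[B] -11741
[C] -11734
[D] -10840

-2188 + -9552 = -11740
A) -11740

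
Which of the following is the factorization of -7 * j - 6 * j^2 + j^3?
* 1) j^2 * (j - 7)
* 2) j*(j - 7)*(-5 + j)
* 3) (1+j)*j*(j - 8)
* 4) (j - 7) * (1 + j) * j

We need to factor -7 * j - 6 * j^2 + j^3.
The factored form is (j - 7) * (1 + j) * j.
4) (j - 7) * (1 + j) * j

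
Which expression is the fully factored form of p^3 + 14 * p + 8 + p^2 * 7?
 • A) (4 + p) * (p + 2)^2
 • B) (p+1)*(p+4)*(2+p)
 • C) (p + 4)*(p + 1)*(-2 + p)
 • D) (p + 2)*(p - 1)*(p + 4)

We need to factor p^3 + 14 * p + 8 + p^2 * 7.
The factored form is (p+1)*(p+4)*(2+p).
B) (p+1)*(p+4)*(2+p)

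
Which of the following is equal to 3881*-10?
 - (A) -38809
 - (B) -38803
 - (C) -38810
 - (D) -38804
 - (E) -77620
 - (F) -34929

3881 * -10 = -38810
C) -38810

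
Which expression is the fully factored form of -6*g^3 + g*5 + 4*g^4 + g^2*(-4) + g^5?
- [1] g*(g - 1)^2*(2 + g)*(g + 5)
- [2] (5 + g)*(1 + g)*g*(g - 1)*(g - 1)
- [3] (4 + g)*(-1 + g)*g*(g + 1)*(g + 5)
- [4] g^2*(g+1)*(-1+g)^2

We need to factor -6*g^3 + g*5 + 4*g^4 + g^2*(-4) + g^5.
The factored form is (5 + g)*(1 + g)*g*(g - 1)*(g - 1).
2) (5 + g)*(1 + g)*g*(g - 1)*(g - 1)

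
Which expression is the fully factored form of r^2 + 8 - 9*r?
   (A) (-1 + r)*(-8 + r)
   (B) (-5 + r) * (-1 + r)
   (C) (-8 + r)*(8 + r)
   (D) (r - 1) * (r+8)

We need to factor r^2 + 8 - 9*r.
The factored form is (-1 + r)*(-8 + r).
A) (-1 + r)*(-8 + r)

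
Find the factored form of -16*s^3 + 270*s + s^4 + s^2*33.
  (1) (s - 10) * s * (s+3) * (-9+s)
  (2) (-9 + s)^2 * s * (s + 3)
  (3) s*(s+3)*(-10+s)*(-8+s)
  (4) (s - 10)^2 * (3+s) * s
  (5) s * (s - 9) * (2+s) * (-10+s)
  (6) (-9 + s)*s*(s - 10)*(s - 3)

We need to factor -16*s^3 + 270*s + s^4 + s^2*33.
The factored form is (s - 10) * s * (s+3) * (-9+s).
1) (s - 10) * s * (s+3) * (-9+s)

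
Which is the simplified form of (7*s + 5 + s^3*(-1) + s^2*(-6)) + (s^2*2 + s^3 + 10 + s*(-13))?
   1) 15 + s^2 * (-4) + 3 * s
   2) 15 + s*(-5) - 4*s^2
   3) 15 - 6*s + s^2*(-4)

Adding the polynomials and combining like terms:
(7*s + 5 + s^3*(-1) + s^2*(-6)) + (s^2*2 + s^3 + 10 + s*(-13))
= 15 - 6*s + s^2*(-4)
3) 15 - 6*s + s^2*(-4)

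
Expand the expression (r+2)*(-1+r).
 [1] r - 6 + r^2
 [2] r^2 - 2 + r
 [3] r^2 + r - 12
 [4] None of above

Expanding (r+2)*(-1+r):
= r^2 - 2 + r
2) r^2 - 2 + r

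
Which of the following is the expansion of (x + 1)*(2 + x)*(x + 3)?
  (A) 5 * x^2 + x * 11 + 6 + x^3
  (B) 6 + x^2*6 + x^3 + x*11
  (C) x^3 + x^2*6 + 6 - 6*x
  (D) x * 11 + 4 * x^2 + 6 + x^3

Expanding (x + 1)*(2 + x)*(x + 3):
= 6 + x^2*6 + x^3 + x*11
B) 6 + x^2*6 + x^3 + x*11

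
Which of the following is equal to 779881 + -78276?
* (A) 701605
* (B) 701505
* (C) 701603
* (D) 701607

779881 + -78276 = 701605
A) 701605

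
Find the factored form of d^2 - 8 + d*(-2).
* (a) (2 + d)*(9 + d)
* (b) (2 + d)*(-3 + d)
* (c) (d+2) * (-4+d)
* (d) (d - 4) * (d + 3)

We need to factor d^2 - 8 + d*(-2).
The factored form is (d+2) * (-4+d).
c) (d+2) * (-4+d)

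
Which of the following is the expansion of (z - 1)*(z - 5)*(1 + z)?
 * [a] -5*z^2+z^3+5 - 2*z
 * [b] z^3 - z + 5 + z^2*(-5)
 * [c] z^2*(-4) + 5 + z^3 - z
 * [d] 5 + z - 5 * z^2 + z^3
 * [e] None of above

Expanding (z - 1)*(z - 5)*(1 + z):
= z^3 - z + 5 + z^2*(-5)
b) z^3 - z + 5 + z^2*(-5)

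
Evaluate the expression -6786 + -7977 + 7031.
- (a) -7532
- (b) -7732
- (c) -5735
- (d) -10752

First: -6786 + -7977 = -14763
Then: -14763 + 7031 = -7732
b) -7732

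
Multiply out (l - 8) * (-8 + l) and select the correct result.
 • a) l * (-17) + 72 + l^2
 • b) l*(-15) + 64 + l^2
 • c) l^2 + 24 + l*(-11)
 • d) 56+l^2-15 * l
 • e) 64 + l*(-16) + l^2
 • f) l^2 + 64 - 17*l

Expanding (l - 8) * (-8 + l):
= 64 + l*(-16) + l^2
e) 64 + l*(-16) + l^2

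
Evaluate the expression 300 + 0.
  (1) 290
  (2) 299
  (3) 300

300 + 0 = 300
3) 300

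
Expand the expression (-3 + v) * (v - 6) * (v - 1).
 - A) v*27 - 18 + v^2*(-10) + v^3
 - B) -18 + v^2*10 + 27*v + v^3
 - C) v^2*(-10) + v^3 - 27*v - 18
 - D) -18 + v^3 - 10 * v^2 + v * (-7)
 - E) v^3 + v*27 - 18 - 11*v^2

Expanding (-3 + v) * (v - 6) * (v - 1):
= v*27 - 18 + v^2*(-10) + v^3
A) v*27 - 18 + v^2*(-10) + v^3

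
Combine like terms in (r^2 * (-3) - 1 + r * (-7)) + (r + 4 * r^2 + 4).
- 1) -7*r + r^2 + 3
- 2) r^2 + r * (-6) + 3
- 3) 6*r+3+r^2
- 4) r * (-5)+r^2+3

Adding the polynomials and combining like terms:
(r^2*(-3) - 1 + r*(-7)) + (r + 4*r^2 + 4)
= r^2 + r * (-6) + 3
2) r^2 + r * (-6) + 3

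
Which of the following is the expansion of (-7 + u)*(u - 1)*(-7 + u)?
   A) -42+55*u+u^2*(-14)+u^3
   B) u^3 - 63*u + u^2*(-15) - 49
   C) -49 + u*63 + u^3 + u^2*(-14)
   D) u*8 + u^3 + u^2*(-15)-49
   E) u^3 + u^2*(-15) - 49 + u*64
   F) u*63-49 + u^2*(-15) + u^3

Expanding (-7 + u)*(u - 1)*(-7 + u):
= u*63-49 + u^2*(-15) + u^3
F) u*63-49 + u^2*(-15) + u^3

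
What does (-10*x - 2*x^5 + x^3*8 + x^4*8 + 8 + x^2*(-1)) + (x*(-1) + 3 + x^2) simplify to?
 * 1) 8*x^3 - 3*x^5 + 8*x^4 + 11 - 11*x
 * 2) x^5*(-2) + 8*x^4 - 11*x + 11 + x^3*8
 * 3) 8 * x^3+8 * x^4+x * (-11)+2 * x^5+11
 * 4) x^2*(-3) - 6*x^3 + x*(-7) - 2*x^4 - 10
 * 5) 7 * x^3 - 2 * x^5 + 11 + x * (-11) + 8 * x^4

Adding the polynomials and combining like terms:
(-10*x - 2*x^5 + x^3*8 + x^4*8 + 8 + x^2*(-1)) + (x*(-1) + 3 + x^2)
= x^5*(-2) + 8*x^4 - 11*x + 11 + x^3*8
2) x^5*(-2) + 8*x^4 - 11*x + 11 + x^3*8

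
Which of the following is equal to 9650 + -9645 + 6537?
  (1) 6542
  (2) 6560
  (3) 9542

First: 9650 + -9645 = 5
Then: 5 + 6537 = 6542
1) 6542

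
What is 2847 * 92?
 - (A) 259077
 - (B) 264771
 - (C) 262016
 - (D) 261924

2847 * 92 = 261924
D) 261924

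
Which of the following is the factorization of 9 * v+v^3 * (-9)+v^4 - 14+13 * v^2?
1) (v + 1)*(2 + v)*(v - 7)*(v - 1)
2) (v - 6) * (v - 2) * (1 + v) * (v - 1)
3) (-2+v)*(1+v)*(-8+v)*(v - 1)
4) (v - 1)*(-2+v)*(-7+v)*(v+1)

We need to factor 9 * v+v^3 * (-9)+v^4 - 14+13 * v^2.
The factored form is (v - 1)*(-2+v)*(-7+v)*(v+1).
4) (v - 1)*(-2+v)*(-7+v)*(v+1)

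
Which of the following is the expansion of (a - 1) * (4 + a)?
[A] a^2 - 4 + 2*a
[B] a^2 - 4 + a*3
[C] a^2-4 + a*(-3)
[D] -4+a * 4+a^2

Expanding (a - 1) * (4 + a):
= a^2 - 4 + a*3
B) a^2 - 4 + a*3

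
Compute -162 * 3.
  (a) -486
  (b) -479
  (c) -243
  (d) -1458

-162 * 3 = -486
a) -486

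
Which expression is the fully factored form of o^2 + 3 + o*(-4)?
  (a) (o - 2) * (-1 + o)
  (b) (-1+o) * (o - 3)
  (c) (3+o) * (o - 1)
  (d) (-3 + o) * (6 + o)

We need to factor o^2 + 3 + o*(-4).
The factored form is (-1+o) * (o - 3).
b) (-1+o) * (o - 3)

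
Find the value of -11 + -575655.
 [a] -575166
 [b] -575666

-11 + -575655 = -575666
b) -575666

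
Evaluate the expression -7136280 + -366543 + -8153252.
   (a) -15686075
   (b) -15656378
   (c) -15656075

First: -7136280 + -366543 = -7502823
Then: -7502823 + -8153252 = -15656075
c) -15656075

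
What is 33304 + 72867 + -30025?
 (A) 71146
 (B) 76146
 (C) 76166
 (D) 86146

First: 33304 + 72867 = 106171
Then: 106171 + -30025 = 76146
B) 76146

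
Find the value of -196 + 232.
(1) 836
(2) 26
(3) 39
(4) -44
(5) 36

-196 + 232 = 36
5) 36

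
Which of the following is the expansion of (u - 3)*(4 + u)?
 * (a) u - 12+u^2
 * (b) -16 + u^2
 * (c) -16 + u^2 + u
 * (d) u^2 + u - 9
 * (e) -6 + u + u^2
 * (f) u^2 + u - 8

Expanding (u - 3)*(4 + u):
= u - 12+u^2
a) u - 12+u^2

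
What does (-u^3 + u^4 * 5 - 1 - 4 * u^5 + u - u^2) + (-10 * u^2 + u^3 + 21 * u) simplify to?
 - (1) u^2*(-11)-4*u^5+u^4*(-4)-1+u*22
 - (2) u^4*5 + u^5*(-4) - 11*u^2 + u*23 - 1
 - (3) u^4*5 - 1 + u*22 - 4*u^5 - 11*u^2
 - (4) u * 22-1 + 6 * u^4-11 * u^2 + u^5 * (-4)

Adding the polynomials and combining like terms:
(-u^3 + u^4*5 - 1 - 4*u^5 + u - u^2) + (-10*u^2 + u^3 + 21*u)
= u^4*5 - 1 + u*22 - 4*u^5 - 11*u^2
3) u^4*5 - 1 + u*22 - 4*u^5 - 11*u^2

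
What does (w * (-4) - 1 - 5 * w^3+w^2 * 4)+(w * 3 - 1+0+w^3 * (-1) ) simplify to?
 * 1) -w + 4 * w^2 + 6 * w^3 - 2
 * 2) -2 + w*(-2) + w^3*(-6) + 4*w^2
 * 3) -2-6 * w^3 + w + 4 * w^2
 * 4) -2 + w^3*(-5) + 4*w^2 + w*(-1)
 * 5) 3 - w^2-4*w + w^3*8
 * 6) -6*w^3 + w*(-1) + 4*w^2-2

Adding the polynomials and combining like terms:
(w*(-4) - 1 - 5*w^3 + w^2*4) + (w*3 - 1 + 0 + w^3*(-1))
= -6*w^3 + w*(-1) + 4*w^2-2
6) -6*w^3 + w*(-1) + 4*w^2-2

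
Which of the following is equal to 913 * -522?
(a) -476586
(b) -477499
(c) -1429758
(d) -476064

913 * -522 = -476586
a) -476586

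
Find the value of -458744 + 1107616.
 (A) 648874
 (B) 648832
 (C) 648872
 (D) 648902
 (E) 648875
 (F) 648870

-458744 + 1107616 = 648872
C) 648872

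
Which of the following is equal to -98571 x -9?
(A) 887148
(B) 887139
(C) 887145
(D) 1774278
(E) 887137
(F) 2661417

-98571 * -9 = 887139
B) 887139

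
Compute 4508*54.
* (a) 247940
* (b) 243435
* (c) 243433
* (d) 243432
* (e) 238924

4508 * 54 = 243432
d) 243432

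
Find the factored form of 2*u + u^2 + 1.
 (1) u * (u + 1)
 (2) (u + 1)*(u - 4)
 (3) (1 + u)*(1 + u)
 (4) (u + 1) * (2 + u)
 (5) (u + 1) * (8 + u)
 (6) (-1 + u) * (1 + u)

We need to factor 2*u + u^2 + 1.
The factored form is (1 + u)*(1 + u).
3) (1 + u)*(1 + u)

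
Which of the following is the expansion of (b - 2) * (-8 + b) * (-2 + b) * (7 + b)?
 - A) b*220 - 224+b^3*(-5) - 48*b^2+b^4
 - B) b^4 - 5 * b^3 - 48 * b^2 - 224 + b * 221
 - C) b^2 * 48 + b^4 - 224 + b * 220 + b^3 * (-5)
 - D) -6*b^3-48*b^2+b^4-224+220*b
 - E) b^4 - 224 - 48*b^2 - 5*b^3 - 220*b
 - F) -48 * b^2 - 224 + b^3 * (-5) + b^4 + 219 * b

Expanding (b - 2) * (-8 + b) * (-2 + b) * (7 + b):
= b*220 - 224+b^3*(-5) - 48*b^2+b^4
A) b*220 - 224+b^3*(-5) - 48*b^2+b^4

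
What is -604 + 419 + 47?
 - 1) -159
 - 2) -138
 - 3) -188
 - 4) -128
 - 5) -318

First: -604 + 419 = -185
Then: -185 + 47 = -138
2) -138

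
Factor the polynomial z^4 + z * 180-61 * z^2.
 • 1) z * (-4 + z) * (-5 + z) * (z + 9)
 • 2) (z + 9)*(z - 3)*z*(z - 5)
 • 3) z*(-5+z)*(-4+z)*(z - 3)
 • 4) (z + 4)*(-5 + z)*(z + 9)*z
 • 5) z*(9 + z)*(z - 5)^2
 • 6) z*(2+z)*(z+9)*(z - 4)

We need to factor z^4 + z * 180-61 * z^2.
The factored form is z * (-4 + z) * (-5 + z) * (z + 9).
1) z * (-4 + z) * (-5 + z) * (z + 9)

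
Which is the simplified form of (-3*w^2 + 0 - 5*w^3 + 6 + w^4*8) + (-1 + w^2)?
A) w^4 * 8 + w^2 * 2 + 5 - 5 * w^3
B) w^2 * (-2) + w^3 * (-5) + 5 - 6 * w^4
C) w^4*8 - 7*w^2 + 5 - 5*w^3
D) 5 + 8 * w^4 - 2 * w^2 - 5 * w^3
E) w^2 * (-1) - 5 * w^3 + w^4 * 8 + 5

Adding the polynomials and combining like terms:
(-3*w^2 + 0 - 5*w^3 + 6 + w^4*8) + (-1 + w^2)
= 5 + 8 * w^4 - 2 * w^2 - 5 * w^3
D) 5 + 8 * w^4 - 2 * w^2 - 5 * w^3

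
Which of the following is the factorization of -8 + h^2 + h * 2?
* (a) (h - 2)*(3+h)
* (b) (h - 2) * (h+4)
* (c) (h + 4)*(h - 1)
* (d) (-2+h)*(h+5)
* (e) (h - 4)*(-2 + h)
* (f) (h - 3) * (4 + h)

We need to factor -8 + h^2 + h * 2.
The factored form is (h - 2) * (h+4).
b) (h - 2) * (h+4)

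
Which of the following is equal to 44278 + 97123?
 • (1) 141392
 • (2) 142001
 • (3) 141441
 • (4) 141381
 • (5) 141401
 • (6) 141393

44278 + 97123 = 141401
5) 141401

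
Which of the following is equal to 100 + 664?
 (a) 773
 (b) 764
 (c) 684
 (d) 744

100 + 664 = 764
b) 764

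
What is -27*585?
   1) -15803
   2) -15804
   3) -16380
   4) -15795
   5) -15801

-27 * 585 = -15795
4) -15795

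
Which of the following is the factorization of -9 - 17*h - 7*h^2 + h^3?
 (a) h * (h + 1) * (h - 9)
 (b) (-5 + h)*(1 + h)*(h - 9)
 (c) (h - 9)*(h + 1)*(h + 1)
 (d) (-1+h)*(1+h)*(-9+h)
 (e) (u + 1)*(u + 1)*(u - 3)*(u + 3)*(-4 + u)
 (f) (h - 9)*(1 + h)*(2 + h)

We need to factor -9 - 17*h - 7*h^2 + h^3.
The factored form is (h - 9)*(h + 1)*(h + 1).
c) (h - 9)*(h + 1)*(h + 1)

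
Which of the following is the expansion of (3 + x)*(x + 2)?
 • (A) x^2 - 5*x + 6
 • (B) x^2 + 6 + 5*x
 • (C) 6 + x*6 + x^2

Expanding (3 + x)*(x + 2):
= x^2 + 6 + 5*x
B) x^2 + 6 + 5*x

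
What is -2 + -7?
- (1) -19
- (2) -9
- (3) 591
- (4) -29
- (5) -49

-2 + -7 = -9
2) -9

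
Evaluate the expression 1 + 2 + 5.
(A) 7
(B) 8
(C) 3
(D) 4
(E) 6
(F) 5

First: 1 + 2 = 3
Then: 3 + 5 = 8
B) 8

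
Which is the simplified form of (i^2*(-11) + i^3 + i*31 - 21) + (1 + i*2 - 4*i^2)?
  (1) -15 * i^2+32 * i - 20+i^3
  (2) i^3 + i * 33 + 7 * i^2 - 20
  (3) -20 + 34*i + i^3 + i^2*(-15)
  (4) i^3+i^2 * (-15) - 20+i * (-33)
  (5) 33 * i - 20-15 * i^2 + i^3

Adding the polynomials and combining like terms:
(i^2*(-11) + i^3 + i*31 - 21) + (1 + i*2 - 4*i^2)
= 33 * i - 20-15 * i^2 + i^3
5) 33 * i - 20-15 * i^2 + i^3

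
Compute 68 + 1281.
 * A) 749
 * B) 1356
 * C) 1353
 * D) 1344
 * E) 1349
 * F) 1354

68 + 1281 = 1349
E) 1349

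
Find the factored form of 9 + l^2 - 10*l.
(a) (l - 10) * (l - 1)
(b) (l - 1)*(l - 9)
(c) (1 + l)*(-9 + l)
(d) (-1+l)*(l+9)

We need to factor 9 + l^2 - 10*l.
The factored form is (l - 1)*(l - 9).
b) (l - 1)*(l - 9)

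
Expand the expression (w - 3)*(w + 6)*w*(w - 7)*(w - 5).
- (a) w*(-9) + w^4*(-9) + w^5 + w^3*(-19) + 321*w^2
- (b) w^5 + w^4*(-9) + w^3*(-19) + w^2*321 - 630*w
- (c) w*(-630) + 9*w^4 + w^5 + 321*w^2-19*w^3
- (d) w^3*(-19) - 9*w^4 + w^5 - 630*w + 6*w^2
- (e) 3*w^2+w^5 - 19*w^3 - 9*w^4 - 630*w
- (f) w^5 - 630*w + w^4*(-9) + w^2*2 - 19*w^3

Expanding (w - 3)*(w + 6)*w*(w - 7)*(w - 5):
= w^5 + w^4*(-9) + w^3*(-19) + w^2*321 - 630*w
b) w^5 + w^4*(-9) + w^3*(-19) + w^2*321 - 630*w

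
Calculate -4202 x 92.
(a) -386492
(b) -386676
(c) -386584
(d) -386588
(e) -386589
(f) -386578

-4202 * 92 = -386584
c) -386584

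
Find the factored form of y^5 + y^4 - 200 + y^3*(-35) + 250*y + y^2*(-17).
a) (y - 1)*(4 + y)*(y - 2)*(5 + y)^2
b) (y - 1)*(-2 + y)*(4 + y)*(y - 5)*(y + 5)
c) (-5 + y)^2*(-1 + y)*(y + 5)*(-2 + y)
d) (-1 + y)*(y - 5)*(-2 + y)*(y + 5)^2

We need to factor y^5 + y^4 - 200 + y^3*(-35) + 250*y + y^2*(-17).
The factored form is (y - 1)*(-2 + y)*(4 + y)*(y - 5)*(y + 5).
b) (y - 1)*(-2 + y)*(4 + y)*(y - 5)*(y + 5)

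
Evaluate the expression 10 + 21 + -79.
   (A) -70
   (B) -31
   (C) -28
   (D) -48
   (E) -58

First: 10 + 21 = 31
Then: 31 + -79 = -48
D) -48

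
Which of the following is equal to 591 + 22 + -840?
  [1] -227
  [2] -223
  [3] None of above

First: 591 + 22 = 613
Then: 613 + -840 = -227
1) -227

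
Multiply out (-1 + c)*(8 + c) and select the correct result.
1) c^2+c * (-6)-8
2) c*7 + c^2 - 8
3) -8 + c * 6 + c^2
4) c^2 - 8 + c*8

Expanding (-1 + c)*(8 + c):
= c*7 + c^2 - 8
2) c*7 + c^2 - 8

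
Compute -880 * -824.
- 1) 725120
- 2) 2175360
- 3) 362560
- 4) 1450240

-880 * -824 = 725120
1) 725120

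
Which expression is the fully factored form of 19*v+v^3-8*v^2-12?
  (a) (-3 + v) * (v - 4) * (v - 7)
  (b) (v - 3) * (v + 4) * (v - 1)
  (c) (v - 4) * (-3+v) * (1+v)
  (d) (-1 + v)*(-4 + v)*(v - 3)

We need to factor 19*v+v^3-8*v^2-12.
The factored form is (-1 + v)*(-4 + v)*(v - 3).
d) (-1 + v)*(-4 + v)*(v - 3)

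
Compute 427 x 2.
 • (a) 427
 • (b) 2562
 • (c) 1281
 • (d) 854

427 * 2 = 854
d) 854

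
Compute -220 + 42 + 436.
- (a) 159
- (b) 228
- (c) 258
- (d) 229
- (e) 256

First: -220 + 42 = -178
Then: -178 + 436 = 258
c) 258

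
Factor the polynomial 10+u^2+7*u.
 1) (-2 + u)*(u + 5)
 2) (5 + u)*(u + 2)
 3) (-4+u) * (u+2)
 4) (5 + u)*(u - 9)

We need to factor 10+u^2+7*u.
The factored form is (5 + u)*(u + 2).
2) (5 + u)*(u + 2)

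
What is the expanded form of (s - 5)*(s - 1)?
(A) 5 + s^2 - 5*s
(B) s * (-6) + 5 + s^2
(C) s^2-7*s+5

Expanding (s - 5)*(s - 1):
= s * (-6) + 5 + s^2
B) s * (-6) + 5 + s^2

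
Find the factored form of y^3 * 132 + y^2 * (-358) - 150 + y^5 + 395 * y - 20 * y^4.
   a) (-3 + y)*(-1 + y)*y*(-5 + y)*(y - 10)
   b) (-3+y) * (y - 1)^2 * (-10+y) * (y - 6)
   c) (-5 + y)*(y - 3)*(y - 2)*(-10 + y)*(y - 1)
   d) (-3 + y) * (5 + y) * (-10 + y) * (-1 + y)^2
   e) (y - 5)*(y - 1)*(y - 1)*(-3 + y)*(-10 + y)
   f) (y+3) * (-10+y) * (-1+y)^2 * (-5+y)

We need to factor y^3 * 132 + y^2 * (-358) - 150 + y^5 + 395 * y - 20 * y^4.
The factored form is (y - 5)*(y - 1)*(y - 1)*(-3 + y)*(-10 + y).
e) (y - 5)*(y - 1)*(y - 1)*(-3 + y)*(-10 + y)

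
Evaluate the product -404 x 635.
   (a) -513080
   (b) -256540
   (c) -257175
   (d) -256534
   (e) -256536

-404 * 635 = -256540
b) -256540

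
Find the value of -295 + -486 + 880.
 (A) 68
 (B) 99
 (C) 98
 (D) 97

First: -295 + -486 = -781
Then: -781 + 880 = 99
B) 99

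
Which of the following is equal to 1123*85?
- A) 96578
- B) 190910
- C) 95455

1123 * 85 = 95455
C) 95455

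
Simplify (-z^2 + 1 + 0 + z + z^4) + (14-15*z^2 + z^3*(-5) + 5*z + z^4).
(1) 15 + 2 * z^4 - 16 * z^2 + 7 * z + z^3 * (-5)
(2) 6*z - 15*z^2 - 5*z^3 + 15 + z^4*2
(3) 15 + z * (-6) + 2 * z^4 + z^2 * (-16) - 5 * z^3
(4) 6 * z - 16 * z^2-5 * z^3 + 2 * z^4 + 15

Adding the polynomials and combining like terms:
(-z^2 + 1 + 0 + z + z^4) + (14 - 15*z^2 + z^3*(-5) + 5*z + z^4)
= 6 * z - 16 * z^2-5 * z^3 + 2 * z^4 + 15
4) 6 * z - 16 * z^2-5 * z^3 + 2 * z^4 + 15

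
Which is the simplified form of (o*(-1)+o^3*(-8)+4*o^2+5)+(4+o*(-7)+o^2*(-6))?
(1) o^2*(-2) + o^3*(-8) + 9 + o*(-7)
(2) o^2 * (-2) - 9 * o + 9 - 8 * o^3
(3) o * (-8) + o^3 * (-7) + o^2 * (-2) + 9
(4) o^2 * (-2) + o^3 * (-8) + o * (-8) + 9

Adding the polynomials and combining like terms:
(o*(-1) + o^3*(-8) + 4*o^2 + 5) + (4 + o*(-7) + o^2*(-6))
= o^2 * (-2) + o^3 * (-8) + o * (-8) + 9
4) o^2 * (-2) + o^3 * (-8) + o * (-8) + 9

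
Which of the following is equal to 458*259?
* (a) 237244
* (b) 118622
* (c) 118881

458 * 259 = 118622
b) 118622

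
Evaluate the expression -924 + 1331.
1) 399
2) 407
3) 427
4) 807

-924 + 1331 = 407
2) 407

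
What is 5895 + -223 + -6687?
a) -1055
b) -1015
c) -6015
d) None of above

First: 5895 + -223 = 5672
Then: 5672 + -6687 = -1015
b) -1015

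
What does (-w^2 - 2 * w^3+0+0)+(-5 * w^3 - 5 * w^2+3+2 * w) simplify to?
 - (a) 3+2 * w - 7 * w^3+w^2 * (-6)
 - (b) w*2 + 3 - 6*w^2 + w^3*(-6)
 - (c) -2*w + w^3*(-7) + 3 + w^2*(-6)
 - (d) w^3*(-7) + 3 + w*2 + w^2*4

Adding the polynomials and combining like terms:
(-w^2 - 2*w^3 + 0 + 0) + (-5*w^3 - 5*w^2 + 3 + 2*w)
= 3+2 * w - 7 * w^3+w^2 * (-6)
a) 3+2 * w - 7 * w^3+w^2 * (-6)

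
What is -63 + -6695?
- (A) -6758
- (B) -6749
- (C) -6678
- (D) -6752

-63 + -6695 = -6758
A) -6758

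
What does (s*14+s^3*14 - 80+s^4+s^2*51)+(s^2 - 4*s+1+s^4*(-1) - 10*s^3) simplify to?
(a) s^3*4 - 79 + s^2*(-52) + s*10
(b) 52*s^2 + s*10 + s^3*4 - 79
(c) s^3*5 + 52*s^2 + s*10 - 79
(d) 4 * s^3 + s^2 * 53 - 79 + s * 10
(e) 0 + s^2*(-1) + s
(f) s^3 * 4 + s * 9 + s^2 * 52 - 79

Adding the polynomials and combining like terms:
(s*14 + s^3*14 - 80 + s^4 + s^2*51) + (s^2 - 4*s + 1 + s^4*(-1) - 10*s^3)
= 52*s^2 + s*10 + s^3*4 - 79
b) 52*s^2 + s*10 + s^3*4 - 79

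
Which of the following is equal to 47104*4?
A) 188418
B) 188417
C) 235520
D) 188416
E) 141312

47104 * 4 = 188416
D) 188416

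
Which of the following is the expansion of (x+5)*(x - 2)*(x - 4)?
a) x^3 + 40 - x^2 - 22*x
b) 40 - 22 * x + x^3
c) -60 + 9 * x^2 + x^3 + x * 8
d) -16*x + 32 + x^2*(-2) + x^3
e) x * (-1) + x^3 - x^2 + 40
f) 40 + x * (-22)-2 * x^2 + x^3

Expanding (x+5)*(x - 2)*(x - 4):
= x^3 + 40 - x^2 - 22*x
a) x^3 + 40 - x^2 - 22*x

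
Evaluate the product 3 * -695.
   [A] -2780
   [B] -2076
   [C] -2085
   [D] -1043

3 * -695 = -2085
C) -2085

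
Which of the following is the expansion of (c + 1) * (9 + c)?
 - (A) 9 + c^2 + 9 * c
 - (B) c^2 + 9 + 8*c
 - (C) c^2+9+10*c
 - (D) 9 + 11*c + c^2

Expanding (c + 1) * (9 + c):
= c^2+9+10*c
C) c^2+9+10*c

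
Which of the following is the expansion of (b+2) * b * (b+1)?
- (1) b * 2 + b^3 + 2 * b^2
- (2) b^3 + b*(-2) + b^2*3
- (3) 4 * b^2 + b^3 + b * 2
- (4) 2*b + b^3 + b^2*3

Expanding (b+2) * b * (b+1):
= 2*b + b^3 + b^2*3
4) 2*b + b^3 + b^2*3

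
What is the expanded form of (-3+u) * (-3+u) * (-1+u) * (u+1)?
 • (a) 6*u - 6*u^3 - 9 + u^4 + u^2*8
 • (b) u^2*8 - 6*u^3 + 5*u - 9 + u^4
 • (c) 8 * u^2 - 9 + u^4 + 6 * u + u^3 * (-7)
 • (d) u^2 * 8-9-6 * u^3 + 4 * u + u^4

Expanding (-3+u) * (-3+u) * (-1+u) * (u+1):
= 6*u - 6*u^3 - 9 + u^4 + u^2*8
a) 6*u - 6*u^3 - 9 + u^4 + u^2*8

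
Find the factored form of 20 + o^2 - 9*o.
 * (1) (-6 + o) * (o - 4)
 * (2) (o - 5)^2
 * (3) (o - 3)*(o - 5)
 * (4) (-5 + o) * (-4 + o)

We need to factor 20 + o^2 - 9*o.
The factored form is (-5 + o) * (-4 + o).
4) (-5 + o) * (-4 + o)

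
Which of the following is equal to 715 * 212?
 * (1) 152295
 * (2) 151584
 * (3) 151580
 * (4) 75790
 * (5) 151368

715 * 212 = 151580
3) 151580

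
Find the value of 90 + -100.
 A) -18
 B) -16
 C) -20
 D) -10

90 + -100 = -10
D) -10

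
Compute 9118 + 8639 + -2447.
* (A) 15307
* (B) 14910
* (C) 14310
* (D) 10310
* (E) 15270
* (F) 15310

First: 9118 + 8639 = 17757
Then: 17757 + -2447 = 15310
F) 15310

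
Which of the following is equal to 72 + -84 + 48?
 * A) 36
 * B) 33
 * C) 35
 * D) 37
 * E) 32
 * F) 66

First: 72 + -84 = -12
Then: -12 + 48 = 36
A) 36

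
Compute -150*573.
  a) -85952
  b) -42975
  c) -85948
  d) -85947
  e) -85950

-150 * 573 = -85950
e) -85950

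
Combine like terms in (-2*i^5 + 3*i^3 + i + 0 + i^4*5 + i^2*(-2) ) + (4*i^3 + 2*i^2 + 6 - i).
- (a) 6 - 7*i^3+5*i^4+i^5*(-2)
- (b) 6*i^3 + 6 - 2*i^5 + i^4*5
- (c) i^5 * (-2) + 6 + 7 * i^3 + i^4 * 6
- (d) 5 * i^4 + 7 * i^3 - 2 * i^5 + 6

Adding the polynomials and combining like terms:
(-2*i^5 + 3*i^3 + i + 0 + i^4*5 + i^2*(-2)) + (4*i^3 + 2*i^2 + 6 - i)
= 5 * i^4 + 7 * i^3 - 2 * i^5 + 6
d) 5 * i^4 + 7 * i^3 - 2 * i^5 + 6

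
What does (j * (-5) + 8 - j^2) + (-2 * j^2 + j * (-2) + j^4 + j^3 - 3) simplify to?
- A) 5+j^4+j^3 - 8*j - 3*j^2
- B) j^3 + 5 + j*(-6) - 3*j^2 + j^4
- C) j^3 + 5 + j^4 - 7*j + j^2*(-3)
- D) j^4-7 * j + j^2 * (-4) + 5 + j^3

Adding the polynomials and combining like terms:
(j*(-5) + 8 - j^2) + (-2*j^2 + j*(-2) + j^4 + j^3 - 3)
= j^3 + 5 + j^4 - 7*j + j^2*(-3)
C) j^3 + 5 + j^4 - 7*j + j^2*(-3)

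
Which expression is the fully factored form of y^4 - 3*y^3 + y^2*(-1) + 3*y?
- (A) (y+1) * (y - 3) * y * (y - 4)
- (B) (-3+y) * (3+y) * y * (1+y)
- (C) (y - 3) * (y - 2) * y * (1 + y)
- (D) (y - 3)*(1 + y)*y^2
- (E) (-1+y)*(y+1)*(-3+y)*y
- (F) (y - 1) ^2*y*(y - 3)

We need to factor y^4 - 3*y^3 + y^2*(-1) + 3*y.
The factored form is (-1+y)*(y+1)*(-3+y)*y.
E) (-1+y)*(y+1)*(-3+y)*y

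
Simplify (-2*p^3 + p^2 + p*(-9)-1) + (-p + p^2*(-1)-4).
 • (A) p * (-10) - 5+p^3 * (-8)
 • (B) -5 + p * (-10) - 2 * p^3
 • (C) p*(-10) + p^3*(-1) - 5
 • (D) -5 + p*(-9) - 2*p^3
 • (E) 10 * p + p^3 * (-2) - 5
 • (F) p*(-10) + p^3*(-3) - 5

Adding the polynomials and combining like terms:
(-2*p^3 + p^2 + p*(-9) - 1) + (-p + p^2*(-1) - 4)
= -5 + p * (-10) - 2 * p^3
B) -5 + p * (-10) - 2 * p^3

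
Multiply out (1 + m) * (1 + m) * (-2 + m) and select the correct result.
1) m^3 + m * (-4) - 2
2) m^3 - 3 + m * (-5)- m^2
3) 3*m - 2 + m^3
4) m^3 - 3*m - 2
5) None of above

Expanding (1 + m) * (1 + m) * (-2 + m):
= m^3 - 3*m - 2
4) m^3 - 3*m - 2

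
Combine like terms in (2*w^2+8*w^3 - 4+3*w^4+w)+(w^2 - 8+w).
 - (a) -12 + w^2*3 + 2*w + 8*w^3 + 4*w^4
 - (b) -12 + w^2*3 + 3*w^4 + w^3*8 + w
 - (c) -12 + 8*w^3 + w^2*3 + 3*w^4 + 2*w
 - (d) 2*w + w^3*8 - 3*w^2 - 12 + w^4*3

Adding the polynomials and combining like terms:
(2*w^2 + 8*w^3 - 4 + 3*w^4 + w) + (w^2 - 8 + w)
= -12 + 8*w^3 + w^2*3 + 3*w^4 + 2*w
c) -12 + 8*w^3 + w^2*3 + 3*w^4 + 2*w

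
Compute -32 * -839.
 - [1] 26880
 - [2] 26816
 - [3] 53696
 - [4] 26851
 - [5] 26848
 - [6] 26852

-32 * -839 = 26848
5) 26848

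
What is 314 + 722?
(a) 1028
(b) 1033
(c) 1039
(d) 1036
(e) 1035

314 + 722 = 1036
d) 1036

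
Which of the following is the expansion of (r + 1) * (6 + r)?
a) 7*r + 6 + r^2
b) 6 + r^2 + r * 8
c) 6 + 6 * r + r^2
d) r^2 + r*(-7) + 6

Expanding (r + 1) * (6 + r):
= 7*r + 6 + r^2
a) 7*r + 6 + r^2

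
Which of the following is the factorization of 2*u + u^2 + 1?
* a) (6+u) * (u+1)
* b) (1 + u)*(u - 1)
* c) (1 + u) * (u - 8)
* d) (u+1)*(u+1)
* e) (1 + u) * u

We need to factor 2*u + u^2 + 1.
The factored form is (u+1)*(u+1).
d) (u+1)*(u+1)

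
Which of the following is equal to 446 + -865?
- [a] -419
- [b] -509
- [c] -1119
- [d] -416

446 + -865 = -419
a) -419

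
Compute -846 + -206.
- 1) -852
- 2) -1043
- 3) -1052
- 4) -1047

-846 + -206 = -1052
3) -1052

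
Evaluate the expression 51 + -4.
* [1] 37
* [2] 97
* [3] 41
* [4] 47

51 + -4 = 47
4) 47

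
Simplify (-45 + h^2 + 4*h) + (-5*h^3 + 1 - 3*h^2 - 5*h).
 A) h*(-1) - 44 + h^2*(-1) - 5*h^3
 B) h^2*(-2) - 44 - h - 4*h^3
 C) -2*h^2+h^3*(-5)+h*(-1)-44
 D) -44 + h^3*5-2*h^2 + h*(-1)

Adding the polynomials and combining like terms:
(-45 + h^2 + 4*h) + (-5*h^3 + 1 - 3*h^2 - 5*h)
= -2*h^2+h^3*(-5)+h*(-1)-44
C) -2*h^2+h^3*(-5)+h*(-1)-44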